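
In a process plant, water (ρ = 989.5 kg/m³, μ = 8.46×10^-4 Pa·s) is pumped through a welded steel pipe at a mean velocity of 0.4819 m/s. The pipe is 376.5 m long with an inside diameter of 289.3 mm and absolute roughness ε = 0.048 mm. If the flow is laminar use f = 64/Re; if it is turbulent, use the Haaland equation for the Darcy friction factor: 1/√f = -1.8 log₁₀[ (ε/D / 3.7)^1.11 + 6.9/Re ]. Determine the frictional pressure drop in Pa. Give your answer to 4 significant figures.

ΔP ≈ 2564 Pa

Reynolds number Re = ρVD/μ = 989.5 · 0.4819 · 0.2893 / 0.000846 = 1.631e+05.
Re > 4000 → turbulent. Relative roughness ε/D = 4.8e-05/0.2893 = 0.000166. Haaland: 1/√f = -1.8 log₁₀[(0.000166/3.7)^1.11 + 6.9/1.631e+05] = -1.8 log₁₀[1.49e-05 + 4.23e-05] = 7.636, so f = 0.01715.
Darcy-Weisbach: ΔP = f(L/D)(ρV²/2) = 0.01715·(376.5/0.2893)·(989.5·0.4819²/2) = 0.01715·1301·114.9 = 2564 Pa.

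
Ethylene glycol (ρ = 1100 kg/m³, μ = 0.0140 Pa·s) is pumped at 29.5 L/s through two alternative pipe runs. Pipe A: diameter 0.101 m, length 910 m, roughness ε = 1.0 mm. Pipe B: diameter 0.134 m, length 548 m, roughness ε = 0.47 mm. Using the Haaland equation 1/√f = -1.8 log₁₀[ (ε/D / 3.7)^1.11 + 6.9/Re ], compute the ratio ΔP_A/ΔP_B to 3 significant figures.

ΔP_A/ΔP_B ≈ 8.57

Pipe A: V = Q/A = 0.0295/0.008012 = 3.682 m/s; Re = 2.922e+04; ε/D = 0.0099; Haaland → f = 0.03972; ΔP_A = f(L/D)(ρV²/2) = 2.668e+06 Pa.
Pipe B: V = Q/A = 0.0295/0.0141 = 2.092 m/s; Re = 2.202e+04; ε/D = 0.00351; Haaland → f = 0.03165; ΔP_B = f(L/D)(ρV²/2) = 3.115e+05 Pa.
ΔP_A/ΔP_B = 2.668e+06/3.115e+05 = 8.57.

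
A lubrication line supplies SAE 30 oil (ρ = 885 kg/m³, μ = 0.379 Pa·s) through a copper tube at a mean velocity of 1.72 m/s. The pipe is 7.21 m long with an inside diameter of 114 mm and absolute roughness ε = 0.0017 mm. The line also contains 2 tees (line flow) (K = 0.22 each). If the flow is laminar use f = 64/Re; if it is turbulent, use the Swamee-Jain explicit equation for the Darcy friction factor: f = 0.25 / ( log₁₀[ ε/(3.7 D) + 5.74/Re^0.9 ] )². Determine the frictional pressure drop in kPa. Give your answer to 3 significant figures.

Reynolds number Re = ρVD/μ = 885 · 1.72 · 0.114 / 0.379 = 457.9.
Re < 2300 → laminar flow, so f = 64/Re = 64/457.9 = 0.1398 (the turbulent correlation is not needed).
Total minor-loss coefficient ΣK = 2·0.22 = 0.44.
ΔP = [f·L/D + ΣK]·(ρV²/2) = [0.1398·7.21/0.114 + 0.44]·(885·1.72²/2) = [8.84 + 0.44]·1309 = 1.215e+04 Pa.
ΔP = 1.215e+04 Pa = 12.1 kPa.

ΔP ≈ 12.1 kPa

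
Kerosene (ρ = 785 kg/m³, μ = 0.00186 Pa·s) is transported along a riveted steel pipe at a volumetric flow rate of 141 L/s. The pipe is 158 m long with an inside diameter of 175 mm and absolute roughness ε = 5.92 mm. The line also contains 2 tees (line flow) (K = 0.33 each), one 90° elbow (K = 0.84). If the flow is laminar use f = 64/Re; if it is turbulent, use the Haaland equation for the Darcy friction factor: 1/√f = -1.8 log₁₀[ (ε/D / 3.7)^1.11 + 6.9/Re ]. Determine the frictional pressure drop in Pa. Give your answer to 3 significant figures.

ΔP ≈ 755000 Pa

Q = 141 L/s = 141/1000 = 0.141 m³/s.
Cross-sectional area A = πD²/4 = π(0.175)²/4 = 0.02405 m²; mean velocity V = Q/A = 0.141/0.02405 = 5.862 m/s.
Reynolds number Re = ρVD/μ = 785 · 5.862 · 0.175 / 0.00186 = 4.33e+05.
Re > 4000 → turbulent. Relative roughness ε/D = 0.00592/0.175 = 0.0338. Haaland: 1/√f = -1.8 log₁₀[(0.0338/3.7)^1.11 + 6.9/4.33e+05] = -1.8 log₁₀[0.00546 + 1.59e-05] = 4.071, so f = 0.06032.
Total minor-loss coefficient ΣK = 2·0.33 + 1·0.84 = 1.5.
ΔP = [f·L/D + ΣK]·(ρV²/2) = [0.06032·158/0.175 + 1.5]·(785·5.862²/2) = [54.46 + 1.5]·1.349e+04 = 7.548e+05 Pa.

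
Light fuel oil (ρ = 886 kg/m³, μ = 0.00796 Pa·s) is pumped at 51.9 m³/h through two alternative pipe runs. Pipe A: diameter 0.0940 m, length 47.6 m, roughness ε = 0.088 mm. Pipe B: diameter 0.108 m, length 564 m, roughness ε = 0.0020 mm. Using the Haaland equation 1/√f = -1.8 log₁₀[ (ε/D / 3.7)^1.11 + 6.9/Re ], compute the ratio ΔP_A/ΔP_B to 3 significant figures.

Pipe A: V = Q/A = 0.01442/0.00694 = 2.077 m/s; Re = 2.174e+04; ε/D = 0.000936; Haaland → f = 0.02705; ΔP_A = f(L/D)(ρV²/2) = 2.619e+04 Pa.
Pipe B: V = Q/A = 0.01442/0.009161 = 1.574 m/s; Re = 1.892e+04; ε/D = 1.85e-05; Haaland → f = 0.02614; ΔP_B = f(L/D)(ρV²/2) = 1.497e+05 Pa.
ΔP_A/ΔP_B = 2.619e+04/1.497e+05 = 0.175.

ΔP_A/ΔP_B ≈ 0.175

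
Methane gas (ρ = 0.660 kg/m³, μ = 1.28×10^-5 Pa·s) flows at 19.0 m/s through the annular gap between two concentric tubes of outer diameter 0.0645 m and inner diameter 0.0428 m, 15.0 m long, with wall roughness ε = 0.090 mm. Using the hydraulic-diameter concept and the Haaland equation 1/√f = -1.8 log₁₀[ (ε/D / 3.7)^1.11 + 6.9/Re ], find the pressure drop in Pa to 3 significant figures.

Hydraulic diameter D_h = 4A/P = D_o - D_i = 0.0645 - 0.0428 = 0.0217 m.
Re = ρVD_h/μ = 0.66·19·0.0217/1.28e-05 = 2.126e+04.
ε/D_h = 9e-05/0.0217 = 0.00415; Haaland gives 1/√f = -1.8 log₁₀[0.000531+0.000325] = 5.522, so f = 0.03279.
ΔP = f(L/D_h)(ρV²/2) = 0.03279·15/0.0217·119.1 = 2701 Pa.

ΔP ≈ 2700 Pa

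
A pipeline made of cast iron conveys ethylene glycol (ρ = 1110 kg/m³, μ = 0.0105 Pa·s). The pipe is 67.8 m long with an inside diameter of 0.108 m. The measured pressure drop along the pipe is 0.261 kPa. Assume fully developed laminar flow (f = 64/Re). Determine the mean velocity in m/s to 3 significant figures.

For laminar flow, f = 64/Re with Re = ρVD/μ, so Darcy-Weisbach reduces to ΔP = 32μLV/D². Solving for V: V = ΔP·D²/(32μL) = 261·(0.108)²/(32·0.0105·67.8) = 0.1336 m/s.
Check: Re = ρVD/μ = 1110·0.1336·0.108/0.0105 = 1526 < 2300, so the laminar assumption holds.

V ≈ 0.134 m/s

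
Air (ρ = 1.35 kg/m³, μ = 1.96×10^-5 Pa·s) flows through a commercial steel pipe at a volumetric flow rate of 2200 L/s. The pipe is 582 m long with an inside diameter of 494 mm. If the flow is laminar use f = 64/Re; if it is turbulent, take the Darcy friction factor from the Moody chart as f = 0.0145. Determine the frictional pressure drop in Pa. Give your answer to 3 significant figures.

Q = 2200 L/s = 2200/1000 = 2.2 m³/s.
Cross-sectional area A = πD²/4 = π(0.494)²/4 = 0.1917 m²; mean velocity V = Q/A = 2.2/0.1917 = 11.48 m/s.
Reynolds number Re = ρVD/μ = 1.35 · 11.48 · 0.494 / 1.96e-05 = 3.906e+05.
Re > 4000 → turbulent; use the Moody-chart value f = 0.0145.
Darcy-Weisbach: ΔP = f(L/D)(ρV²/2) = 0.0145·(582/0.494)·(1.35·11.48²/2) = 0.0145·1178·88.93 = 1519 Pa.

ΔP ≈ 1520 Pa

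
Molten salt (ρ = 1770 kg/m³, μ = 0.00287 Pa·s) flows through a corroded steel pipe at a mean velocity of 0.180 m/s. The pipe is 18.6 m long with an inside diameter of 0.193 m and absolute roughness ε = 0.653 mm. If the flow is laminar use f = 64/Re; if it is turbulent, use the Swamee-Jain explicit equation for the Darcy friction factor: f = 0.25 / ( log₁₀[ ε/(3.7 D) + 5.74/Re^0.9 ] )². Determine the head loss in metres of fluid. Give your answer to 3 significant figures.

h_f ≈ 0.00513 m

Reynolds number Re = ρVD/μ = 1770 · 0.18 · 0.193 / 0.00287 = 2.143e+04.
Re > 4000 → turbulent. Relative roughness ε/D = 0.000653/0.193 = 0.00338. Swamee-Jain: f = 0.25/(log₁₀[0.00338/3.7 + 5.74/2.143e+04^0.9])² = 0.25/(log₁₀[0.000914 + 0.000726])² = 0.25/(-2.785)² = 0.03223.
Darcy-Weisbach: ΔP = f(L/D)(ρV²/2) = 0.03223·(18.6/0.193)·(1770·0.18²/2) = 0.03223·96.37·28.67 = 89.07 Pa.
Head loss h_f = ΔP/(ρg) = 89.07/(1770·9.81) = 0.00513 m.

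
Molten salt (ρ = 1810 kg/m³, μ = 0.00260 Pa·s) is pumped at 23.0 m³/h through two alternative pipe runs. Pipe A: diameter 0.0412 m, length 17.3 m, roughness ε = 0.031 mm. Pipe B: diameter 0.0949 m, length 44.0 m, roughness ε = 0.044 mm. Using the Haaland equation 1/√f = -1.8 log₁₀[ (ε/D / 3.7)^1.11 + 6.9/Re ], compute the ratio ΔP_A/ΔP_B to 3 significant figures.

Pipe A: V = Q/A = 0.006389/0.001333 = 4.792 m/s; Re = 1.374e+05; ε/D = 0.000752; Haaland → f = 0.02044; ΔP_A = f(L/D)(ρV²/2) = 1.784e+05 Pa.
Pipe B: V = Q/A = 0.006389/0.007073 = 0.9032 m/s; Re = 5.967e+04; ε/D = 0.000464; Haaland → f = 0.02149; ΔP_B = f(L/D)(ρV²/2) = 7357 Pa.
ΔP_A/ΔP_B = 1.784e+05/7357 = 24.2.

ΔP_A/ΔP_B ≈ 24.2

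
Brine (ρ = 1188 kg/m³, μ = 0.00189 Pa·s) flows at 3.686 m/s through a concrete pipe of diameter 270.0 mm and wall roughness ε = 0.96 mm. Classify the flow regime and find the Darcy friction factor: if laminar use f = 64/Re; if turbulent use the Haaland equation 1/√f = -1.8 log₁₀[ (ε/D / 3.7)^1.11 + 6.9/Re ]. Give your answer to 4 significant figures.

Re = ρVD/μ = 1188·3.686·0.27/0.00189 = 6.256e+05.
Re > 4000 → turbulent. ε/D = 0.00096/0.27 = 0.00356; Haaland: 1/√f = -1.8 log₁₀[0.000448 + 1.1e-05] = 6.01, so f = 0.02769.

f ≈ 0.02769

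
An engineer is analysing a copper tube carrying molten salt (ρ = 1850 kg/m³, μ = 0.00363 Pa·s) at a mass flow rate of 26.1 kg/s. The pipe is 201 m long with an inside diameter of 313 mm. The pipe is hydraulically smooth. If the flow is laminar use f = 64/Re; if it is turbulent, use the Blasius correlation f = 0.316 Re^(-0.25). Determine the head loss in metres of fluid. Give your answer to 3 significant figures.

A = πD²/4 = π(0.313)²/4 = 0.07694 m²; mean velocity V = ṁ/(ρA) = 26.1/(1850 · 0.07694) = 0.1834 m/s.
Reynolds number Re = ρVD/μ = 1850 · 0.1834 · 0.313 / 0.00363 = 2.925e+04.
Re > 4000 → turbulent. Smooth-pipe (Blasius): f = 0.316 Re^(-0.25) = 0.316/(2.925e+04)^0.25 = 0.02416.
Darcy-Weisbach: ΔP = f(L/D)(ρV²/2) = 0.02416·(201/0.313)·(1850·0.1834²/2) = 0.02416·642.2·31.1 = 482.5 Pa.
Head loss h_f = ΔP/(ρg) = 482.5/(1850·9.81) = 0.0266 m.

h_f ≈ 0.0266 m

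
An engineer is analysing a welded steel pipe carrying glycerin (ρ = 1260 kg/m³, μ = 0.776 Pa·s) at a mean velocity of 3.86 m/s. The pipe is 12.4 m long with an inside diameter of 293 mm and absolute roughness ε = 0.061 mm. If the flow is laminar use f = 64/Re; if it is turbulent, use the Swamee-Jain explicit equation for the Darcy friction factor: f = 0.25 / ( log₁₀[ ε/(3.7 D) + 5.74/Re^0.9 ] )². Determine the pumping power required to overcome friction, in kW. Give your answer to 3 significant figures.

Reynolds number Re = ρVD/μ = 1260 · 3.86 · 0.293 / 0.776 = 1836.
Re < 2300 → laminar flow, so f = 64/Re = 64/1836 = 0.03485 (the turbulent correlation is not needed).
Darcy-Weisbach: ΔP = f(L/D)(ρV²/2) = 0.03485·(12.4/0.293)·(1260·3.86²/2) = 0.03485·42.32·9387 = 1.384e+04 Pa.
Q = V·A = 3.86·0.06743 = 0.2603 m³/s.
Pumping power P = QΔP = 0.2603·1.384e+04 = 3603 W = 3.60 kW.

P ≈ 3.60 kW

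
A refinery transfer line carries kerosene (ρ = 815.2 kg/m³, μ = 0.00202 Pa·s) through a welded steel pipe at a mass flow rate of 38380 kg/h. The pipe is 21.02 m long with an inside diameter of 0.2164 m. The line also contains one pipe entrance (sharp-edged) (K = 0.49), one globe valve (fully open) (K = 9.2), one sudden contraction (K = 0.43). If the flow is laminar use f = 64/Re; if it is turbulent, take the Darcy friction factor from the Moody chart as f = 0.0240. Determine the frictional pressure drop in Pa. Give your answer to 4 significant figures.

ΔP ≈ 641.7 Pa

ṁ = 38380 kg/h = 38380/3600 = 10.66 kg/s.
A = πD²/4 = π(0.2164)²/4 = 0.03678 m²; mean velocity V = ṁ/(ρA) = 10.66/(815.2 · 0.03678) = 0.3556 m/s.
Reynolds number Re = ρVD/μ = 815.2 · 0.3556 · 0.2164 / 0.00202 = 3.105e+04.
Re > 4000 → turbulent; use the Moody-chart value f = 0.0240.
Total minor-loss coefficient ΣK = 1·0.49 + 1·9.2 + 1·0.43 = 10.1.
ΔP = [f·L/D + ΣK]·(ρV²/2) = [0.024·21.02/0.2164 + 10.1]·(815.2·0.3556²/2) = [2.331 + 10.1]·51.53 = 641.7 Pa.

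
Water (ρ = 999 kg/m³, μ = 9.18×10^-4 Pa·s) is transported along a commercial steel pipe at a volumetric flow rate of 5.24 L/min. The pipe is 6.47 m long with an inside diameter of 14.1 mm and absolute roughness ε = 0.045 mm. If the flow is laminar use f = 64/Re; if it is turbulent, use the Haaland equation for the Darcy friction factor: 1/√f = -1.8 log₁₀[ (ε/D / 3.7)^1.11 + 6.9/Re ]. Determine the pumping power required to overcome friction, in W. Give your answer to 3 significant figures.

Q = 5.24 L/min = 5.24/60000 = 8.733e-05 m³/s.
Cross-sectional area A = πD²/4 = π(0.0141)²/4 = 0.0001561 m²; mean velocity V = Q/A = 8.733e-05/0.0001561 = 0.5593 m/s.
Reynolds number Re = ρVD/μ = 999 · 0.5593 · 0.0141 / 0.000918 = 8582.
Re > 4000 → turbulent. Relative roughness ε/D = 4.5e-05/0.0141 = 0.00319. Haaland: 1/√f = -1.8 log₁₀[(0.00319/3.7)^1.11 + 6.9/8582] = -1.8 log₁₀[0.000397 + 0.000804] = 5.257, so f = 0.03619.
Darcy-Weisbach: ΔP = f(L/D)(ρV²/2) = 0.03619·(6.47/0.0141)·(999·0.5593²/2) = 0.03619·458.9·156.3 = 2595 Pa.
Pumping power P = QΔP = 8.733e-05·2595 = 0.2266 W = 0.227 W.

P ≈ 0.227 W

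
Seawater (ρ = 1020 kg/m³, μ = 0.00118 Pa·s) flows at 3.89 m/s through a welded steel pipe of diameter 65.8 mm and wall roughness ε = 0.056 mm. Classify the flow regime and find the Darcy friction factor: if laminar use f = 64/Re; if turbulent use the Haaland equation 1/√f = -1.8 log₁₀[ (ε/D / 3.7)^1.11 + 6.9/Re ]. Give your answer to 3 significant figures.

f ≈ 0.0202

Re = ρVD/μ = 1020·3.89·0.0658/0.00118 = 2.213e+05.
Re > 4000 → turbulent. ε/D = 5.6e-05/0.0658 = 0.000851; Haaland: 1/√f = -1.8 log₁₀[9.15e-05 + 3.12e-05] = 7.04, so f = 0.02018.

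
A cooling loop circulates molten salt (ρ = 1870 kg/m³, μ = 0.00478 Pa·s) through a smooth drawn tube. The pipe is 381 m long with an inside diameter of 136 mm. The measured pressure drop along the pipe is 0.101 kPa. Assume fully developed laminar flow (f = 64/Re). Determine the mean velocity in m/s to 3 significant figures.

V ≈ 0.0321 m/s

For laminar flow, f = 64/Re with Re = ρVD/μ, so Darcy-Weisbach reduces to ΔP = 32μLV/D². Solving for V: V = ΔP·D²/(32μL) = 101·(0.136)²/(32·0.00478·381) = 0.03206 m/s.
Check: Re = ρVD/μ = 1870·0.03206·0.136/0.00478 = 1705 < 2300, so the laminar assumption holds.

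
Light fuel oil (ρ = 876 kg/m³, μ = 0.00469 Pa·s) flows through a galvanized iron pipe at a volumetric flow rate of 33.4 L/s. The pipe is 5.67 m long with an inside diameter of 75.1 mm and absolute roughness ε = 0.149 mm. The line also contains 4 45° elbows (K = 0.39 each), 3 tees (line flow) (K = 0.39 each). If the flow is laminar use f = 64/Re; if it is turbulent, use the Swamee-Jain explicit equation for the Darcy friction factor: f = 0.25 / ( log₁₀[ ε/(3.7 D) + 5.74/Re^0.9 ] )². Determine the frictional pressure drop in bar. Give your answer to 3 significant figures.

Q = 33.4 L/s = 33.4/1000 = 0.0334 m³/s.
Cross-sectional area A = πD²/4 = π(0.0751)²/4 = 0.00443 m²; mean velocity V = Q/A = 0.0334/0.00443 = 7.54 m/s.
Reynolds number Re = ρVD/μ = 876 · 7.54 · 0.0751 / 0.00469 = 1.058e+05.
Re > 4000 → turbulent. Relative roughness ε/D = 0.000149/0.0751 = 0.00198. Swamee-Jain: f = 0.25/(log₁₀[0.00198/3.7 + 5.74/1.058e+05^0.9])² = 0.25/(log₁₀[0.000536 + 0.000173])² = 0.25/(-3.149)² = 0.0252.
Total minor-loss coefficient ΣK = 4·0.39 + 3·0.39 = 2.73.
ΔP = [f·L/D + ΣK]·(ρV²/2) = [0.0252·5.67/0.0751 + 2.73]·(876·7.54²/2) = [1.903 + 2.73]·2.49e+04 = 1.154e+05 Pa.
ΔP = 1.154e+05 Pa = 1.15 bar.

ΔP ≈ 1.15 bar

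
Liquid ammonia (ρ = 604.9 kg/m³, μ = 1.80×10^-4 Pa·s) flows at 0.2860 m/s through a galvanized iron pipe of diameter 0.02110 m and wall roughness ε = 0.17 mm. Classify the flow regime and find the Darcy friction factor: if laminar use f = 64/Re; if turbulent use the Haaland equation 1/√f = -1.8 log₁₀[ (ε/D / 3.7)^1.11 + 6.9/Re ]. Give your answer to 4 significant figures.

Re = ρVD/μ = 604.9·0.286·0.0211/0.00018 = 2.028e+04.
Re > 4000 → turbulent. ε/D = 0.00017/0.0211 = 0.00806; Haaland: 1/√f = -1.8 log₁₀[0.00111 + 0.00034] = 5.11, so f = 0.0383.

f ≈ 0.03830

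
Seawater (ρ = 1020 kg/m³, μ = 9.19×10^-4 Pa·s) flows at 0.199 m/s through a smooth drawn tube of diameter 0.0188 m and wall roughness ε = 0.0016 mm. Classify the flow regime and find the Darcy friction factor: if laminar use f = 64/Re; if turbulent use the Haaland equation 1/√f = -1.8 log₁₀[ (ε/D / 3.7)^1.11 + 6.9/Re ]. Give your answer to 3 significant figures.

Re = ρVD/μ = 1020·0.199·0.0188/0.000919 = 4152.
Re > 4000 → turbulent. ε/D = 1.6e-06/0.0188 = 8.51e-05; Haaland: 1/√f = -1.8 log₁₀[7.1e-06 + 0.00166] = 5, so f = 0.04001.

f ≈ 0.0400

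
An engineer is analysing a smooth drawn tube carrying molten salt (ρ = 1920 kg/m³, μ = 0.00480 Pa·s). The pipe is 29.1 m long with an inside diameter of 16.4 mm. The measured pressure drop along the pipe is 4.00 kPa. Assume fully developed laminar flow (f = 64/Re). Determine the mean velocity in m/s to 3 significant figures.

V ≈ 0.241 m/s

For laminar flow, f = 64/Re with Re = ρVD/μ, so Darcy-Weisbach reduces to ΔP = 32μLV/D². Solving for V: V = ΔP·D²/(32μL) = 4000·(0.0164)²/(32·0.0048·29.1) = 0.2407 m/s.
Check: Re = ρVD/μ = 1920·0.2407·0.0164/0.0048 = 1579 < 2300, so the laminar assumption holds.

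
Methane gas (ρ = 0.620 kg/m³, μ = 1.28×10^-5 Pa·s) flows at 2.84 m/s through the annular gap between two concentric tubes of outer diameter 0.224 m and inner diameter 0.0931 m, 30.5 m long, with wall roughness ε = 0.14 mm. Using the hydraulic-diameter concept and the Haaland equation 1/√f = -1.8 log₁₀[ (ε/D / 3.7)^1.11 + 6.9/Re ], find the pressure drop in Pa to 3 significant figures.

Hydraulic diameter D_h = 4A/P = D_o - D_i = 0.224 - 0.0931 = 0.1309 m.
Re = ρVD_h/μ = 0.62·2.84·0.1309/1.28e-05 = 1.801e+04.
ε/D_h = 0.00014/0.1309 = 0.00107; Haaland gives 1/√f = -1.8 log₁₀[0.000118+0.000383] = 5.94, so f = 0.02834.
ΔP = f(L/D_h)(ρV²/2) = 0.02834·30.5/0.1309·2.5 = 16.51 Pa.

ΔP ≈ 16.5 Pa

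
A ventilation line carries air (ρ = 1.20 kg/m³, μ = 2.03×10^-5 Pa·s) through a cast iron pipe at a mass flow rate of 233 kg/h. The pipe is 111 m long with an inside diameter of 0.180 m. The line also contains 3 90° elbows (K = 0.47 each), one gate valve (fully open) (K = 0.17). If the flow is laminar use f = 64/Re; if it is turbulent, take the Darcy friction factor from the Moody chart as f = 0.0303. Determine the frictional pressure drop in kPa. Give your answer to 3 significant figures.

ṁ = 233 kg/h = 233/3600 = 0.06472 kg/s.
A = πD²/4 = π(0.18)²/4 = 0.02545 m²; mean velocity V = ṁ/(ρA) = 0.06472/(1.2 · 0.02545) = 2.12 m/s.
Reynolds number Re = ρVD/μ = 1.2 · 2.12 · 0.18 / 2.03e-05 = 2.255e+04.
Re > 4000 → turbulent; use the Moody-chart value f = 0.0303.
Total minor-loss coefficient ΣK = 3·0.47 + 1·0.17 = 1.58.
ΔP = [f·L/D + ΣK]·(ρV²/2) = [0.0303·111/0.18 + 1.58]·(1.2·2.12²/2) = [18.69 + 1.58]·2.695 = 54.62 Pa.
ΔP = 54.62 Pa = 0.0546 kPa.

ΔP ≈ 0.0546 kPa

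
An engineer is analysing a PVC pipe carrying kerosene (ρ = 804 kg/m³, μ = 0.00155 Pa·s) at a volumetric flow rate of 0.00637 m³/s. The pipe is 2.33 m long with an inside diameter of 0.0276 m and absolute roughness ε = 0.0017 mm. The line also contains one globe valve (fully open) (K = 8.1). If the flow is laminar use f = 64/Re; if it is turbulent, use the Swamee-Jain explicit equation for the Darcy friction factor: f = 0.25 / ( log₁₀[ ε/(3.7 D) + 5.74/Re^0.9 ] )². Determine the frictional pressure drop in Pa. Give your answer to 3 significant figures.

ΔP ≈ 434000 Pa

Cross-sectional area A = πD²/4 = π(0.0276)²/4 = 0.0005983 m²; mean velocity V = Q/A = 0.00637/0.0005983 = 10.65 m/s.
Reynolds number Re = ρVD/μ = 804 · 10.65 · 0.0276 / 0.00155 = 1.524e+05.
Re > 4000 → turbulent. Relative roughness ε/D = 1.7e-06/0.0276 = 6.16e-05. Swamee-Jain: f = 0.25/(log₁₀[6.16e-05/3.7 + 5.74/1.524e+05^0.9])² = 0.25/(log₁₀[1.66e-05 + 0.000124])² = 0.25/(-3.851)² = 0.01686.
Total minor-loss coefficient ΣK = 1·8.1 = 8.1.
ΔP = [f·L/D + ΣK]·(ρV²/2) = [0.01686·2.33/0.0276 + 8.1]·(804·10.65²/2) = [1.423 + 8.1]·4.557e+04 = 4.34e+05 Pa.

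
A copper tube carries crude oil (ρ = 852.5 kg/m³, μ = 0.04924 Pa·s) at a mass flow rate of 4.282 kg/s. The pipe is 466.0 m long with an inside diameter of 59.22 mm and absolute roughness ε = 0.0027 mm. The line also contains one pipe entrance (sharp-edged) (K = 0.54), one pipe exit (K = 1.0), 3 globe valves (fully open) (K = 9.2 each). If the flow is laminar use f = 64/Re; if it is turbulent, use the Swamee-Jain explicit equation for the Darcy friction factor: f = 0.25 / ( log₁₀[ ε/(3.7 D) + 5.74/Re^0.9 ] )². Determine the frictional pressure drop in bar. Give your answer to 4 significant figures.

A = πD²/4 = π(0.05922)²/4 = 0.002754 m²; mean velocity V = ṁ/(ρA) = 4.282/(852.5 · 0.002754) = 1.824 m/s.
Reynolds number Re = ρVD/μ = 852.5 · 1.824 · 0.05922 / 0.0492 = 1870.
Re < 2300 → laminar flow, so f = 64/Re = 64/1870 = 0.03423 (the turbulent correlation is not needed).
Total minor-loss coefficient ΣK = 1·0.54 + 1·1 + 3·9.2 = 29.1.
ΔP = [f·L/D + ΣK]·(ρV²/2) = [0.03423·466/0.05922 + 29.1]·(852.5·1.824²/2) = [269.4 + 29.1]·1417 = 4.231e+05 Pa.
ΔP = 4.231e+05 Pa = 4.231 bar.

ΔP ≈ 4.231 bar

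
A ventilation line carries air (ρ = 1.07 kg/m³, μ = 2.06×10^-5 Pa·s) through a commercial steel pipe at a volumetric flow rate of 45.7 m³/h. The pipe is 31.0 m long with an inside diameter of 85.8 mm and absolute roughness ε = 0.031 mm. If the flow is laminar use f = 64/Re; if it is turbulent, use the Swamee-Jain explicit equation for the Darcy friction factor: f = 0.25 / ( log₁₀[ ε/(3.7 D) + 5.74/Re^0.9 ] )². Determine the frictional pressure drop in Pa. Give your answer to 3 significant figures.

ΔP ≈ 29.6 Pa

Q = 45.7 m³/h = 45.7/3600 = 0.01269 m³/s.
Cross-sectional area A = πD²/4 = π(0.0858)²/4 = 0.005782 m²; mean velocity V = Q/A = 0.01269/0.005782 = 2.196 m/s.
Reynolds number Re = ρVD/μ = 1.07 · 2.196 · 0.0858 / 2.06e-05 = 9785.
Re > 4000 → turbulent. Relative roughness ε/D = 3.1e-05/0.0858 = 0.000361. Swamee-Jain: f = 0.25/(log₁₀[0.000361/3.7 + 5.74/9785^0.9])² = 0.25/(log₁₀[9.77e-05 + 0.00147])² = 0.25/(-2.805)² = 0.03178.
Darcy-Weisbach: ΔP = f(L/D)(ρV²/2) = 0.03178·(31/0.0858)·(1.07·2.196²/2) = 0.03178·361.3·2.579 = 29.61 Pa.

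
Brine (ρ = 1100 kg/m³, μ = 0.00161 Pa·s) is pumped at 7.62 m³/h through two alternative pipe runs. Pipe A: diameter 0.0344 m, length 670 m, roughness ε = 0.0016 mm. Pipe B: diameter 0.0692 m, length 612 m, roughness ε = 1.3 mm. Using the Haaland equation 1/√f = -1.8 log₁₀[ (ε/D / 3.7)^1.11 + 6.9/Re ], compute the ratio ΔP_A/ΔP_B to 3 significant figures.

Pipe A: V = Q/A = 0.002117/0.0009294 = 2.277 m/s; Re = 5.353e+04; ε/D = 4.65e-05; Haaland → f = 0.02053; ΔP_A = f(L/D)(ρV²/2) = 1.14e+06 Pa.
Pipe B: V = Q/A = 0.002117/0.003761 = 0.5628 m/s; Re = 2.661e+04; ε/D = 0.0188; Haaland → f = 0.04904; ΔP_B = f(L/D)(ρV²/2) = 7.555e+04 Pa.
ΔP_A/ΔP_B = 1.14e+06/7.555e+04 = 15.1.

ΔP_A/ΔP_B ≈ 15.1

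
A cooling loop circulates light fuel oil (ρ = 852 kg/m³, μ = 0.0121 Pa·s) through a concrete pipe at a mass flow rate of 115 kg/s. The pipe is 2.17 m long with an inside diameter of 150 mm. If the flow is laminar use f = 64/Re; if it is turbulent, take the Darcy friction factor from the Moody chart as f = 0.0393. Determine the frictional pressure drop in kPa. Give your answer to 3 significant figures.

A = πD²/4 = π(0.15)²/4 = 0.01767 m²; mean velocity V = ṁ/(ρA) = 115/(852 · 0.01767) = 7.638 m/s.
Reynolds number Re = ρVD/μ = 852 · 7.638 · 0.15 / 0.0121 = 8.067e+04.
Re > 4000 → turbulent; use the Moody-chart value f = 0.0393.
Darcy-Weisbach: ΔP = f(L/D)(ρV²/2) = 0.0393·(2.17/0.15)·(852·7.638²/2) = 0.0393·14.47·2.485e+04 = 1.413e+04 Pa.
ΔP = 1.413e+04 Pa = 14.1 kPa.

ΔP ≈ 14.1 kPa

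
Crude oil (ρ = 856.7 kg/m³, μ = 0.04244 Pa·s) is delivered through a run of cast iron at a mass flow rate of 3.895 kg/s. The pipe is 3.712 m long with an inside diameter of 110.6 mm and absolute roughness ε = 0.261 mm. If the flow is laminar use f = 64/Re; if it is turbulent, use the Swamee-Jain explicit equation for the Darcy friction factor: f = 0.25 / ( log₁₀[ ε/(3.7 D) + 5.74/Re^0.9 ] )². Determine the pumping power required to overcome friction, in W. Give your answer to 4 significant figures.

A = πD²/4 = π(0.1106)²/4 = 0.009607 m²; mean velocity V = ṁ/(ρA) = 3.895/(856.7 · 0.009607) = 0.4732 m/s.
Reynolds number Re = ρVD/μ = 856.7 · 0.4732 · 0.1106 / 0.0424 = 1057.
Re < 2300 → laminar flow, so f = 64/Re = 64/1057 = 0.06057 (the turbulent correlation is not needed).
Darcy-Weisbach: ΔP = f(L/D)(ρV²/2) = 0.06057·(3.712/0.1106)·(856.7·0.4732²/2) = 0.06057·33.56·95.93 = 195 Pa.
Q = ṁ/ρ = 3.895/856.7 = 0.004547 m³/s.
Pumping power P = QΔP = 0.004547·195 = 0.88671 W = 0.8867 W.

P ≈ 0.8867 W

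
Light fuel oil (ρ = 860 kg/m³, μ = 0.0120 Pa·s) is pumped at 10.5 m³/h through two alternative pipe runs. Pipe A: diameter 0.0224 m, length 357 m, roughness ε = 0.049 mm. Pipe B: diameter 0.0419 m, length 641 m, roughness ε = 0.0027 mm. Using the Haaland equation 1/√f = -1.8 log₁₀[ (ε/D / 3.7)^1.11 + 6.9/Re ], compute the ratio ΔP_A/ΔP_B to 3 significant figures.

ΔP_A/ΔP_B ≈ 11.8

Pipe A: V = Q/A = 0.002917/0.0003941 = 7.401 m/s; Re = 1.188e+04; ε/D = 0.00219; Haaland → f = 0.03264; ΔP_A = f(L/D)(ρV²/2) = 1.225e+07 Pa.
Pipe B: V = Q/A = 0.002917/0.001379 = 2.115 m/s; Re = 6352; ε/D = 6.44e-05; Haaland → f = 0.03518; ΔP_B = f(L/D)(ρV²/2) = 1.035e+06 Pa.
ΔP_A/ΔP_B = 1.225e+07/1.035e+06 = 11.8.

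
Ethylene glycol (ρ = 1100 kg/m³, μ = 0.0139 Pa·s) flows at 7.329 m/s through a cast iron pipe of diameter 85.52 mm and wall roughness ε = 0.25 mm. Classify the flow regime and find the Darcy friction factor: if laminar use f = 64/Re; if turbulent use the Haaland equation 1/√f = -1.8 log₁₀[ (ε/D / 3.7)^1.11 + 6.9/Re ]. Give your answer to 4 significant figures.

f ≈ 0.02831

Re = ρVD/μ = 1100·7.329·0.08552/0.0139 = 4.96e+04.
Re > 4000 → turbulent. ε/D = 0.00025/0.08552 = 0.00292; Haaland: 1/√f = -1.8 log₁₀[0.00036 + 0.000139] = 5.943, so f = 0.02831.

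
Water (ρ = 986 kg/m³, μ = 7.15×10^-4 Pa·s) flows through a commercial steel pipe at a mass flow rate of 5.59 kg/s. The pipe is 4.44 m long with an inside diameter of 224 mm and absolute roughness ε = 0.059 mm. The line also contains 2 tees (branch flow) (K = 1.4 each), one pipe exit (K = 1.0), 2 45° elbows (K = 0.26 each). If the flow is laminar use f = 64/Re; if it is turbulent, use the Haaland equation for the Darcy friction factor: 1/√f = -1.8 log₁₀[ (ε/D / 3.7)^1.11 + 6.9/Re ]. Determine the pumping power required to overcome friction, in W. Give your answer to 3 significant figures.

A = πD²/4 = π(0.224)²/4 = 0.03941 m²; mean velocity V = ṁ/(ρA) = 5.59/(986 · 0.03941) = 0.1439 m/s.
Reynolds number Re = ρVD/μ = 986 · 0.1439 · 0.224 / 0.000715 = 4.444e+04.
Re > 4000 → turbulent. Relative roughness ε/D = 5.9e-05/0.224 = 0.000263. Haaland: 1/√f = -1.8 log₁₀[(0.000263/3.7)^1.11 + 6.9/4.444e+04] = -1.8 log₁₀[2.49e-05 + 0.000155] = 6.74, so f = 0.02201.
Total minor-loss coefficient ΣK = 2·1.4 + 1·1 + 2·0.26 = 4.32.
ΔP = [f·L/D + ΣK]·(ρV²/2) = [0.02201·4.44/0.224 + 4.32]·(986·0.1439²/2) = [0.4364 + 4.32]·10.2 = 48.53 Pa.
Q = ṁ/ρ = 5.59/986 = 0.005669 m³/s.
Pumping power P = QΔP = 0.005669·48.53 = 0.2751 W = 0.275 W.

P ≈ 0.275 W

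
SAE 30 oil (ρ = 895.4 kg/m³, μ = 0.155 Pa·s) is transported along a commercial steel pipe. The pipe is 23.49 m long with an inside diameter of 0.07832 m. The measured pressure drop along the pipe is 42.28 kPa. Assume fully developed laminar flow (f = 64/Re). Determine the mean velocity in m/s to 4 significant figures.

V ≈ 2.226 m/s

For laminar flow, f = 64/Re with Re = ρVD/μ, so Darcy-Weisbach reduces to ΔP = 32μLV/D². Solving for V: V = ΔP·D²/(32μL) = 4.228e+04·(0.07832)²/(32·0.155·23.49) = 2.226 m/s.
Check: Re = ρVD/μ = 895.4·2.226·0.07832/0.155 = 1007 < 2300, so the laminar assumption holds.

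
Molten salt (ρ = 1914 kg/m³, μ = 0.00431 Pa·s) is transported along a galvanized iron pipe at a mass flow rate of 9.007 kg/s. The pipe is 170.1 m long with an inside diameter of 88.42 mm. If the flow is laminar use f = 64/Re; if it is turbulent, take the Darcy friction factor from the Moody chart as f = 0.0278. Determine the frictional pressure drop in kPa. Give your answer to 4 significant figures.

ΔP ≈ 30.06 kPa

A = πD²/4 = π(0.08842)²/4 = 0.00614 m²; mean velocity V = ṁ/(ρA) = 9.007/(1914 · 0.00614) = 0.7664 m/s.
Reynolds number Re = ρVD/μ = 1914 · 0.7664 · 0.08842 / 0.00431 = 3.009e+04.
Re > 4000 → turbulent; use the Moody-chart value f = 0.0278.
Darcy-Weisbach: ΔP = f(L/D)(ρV²/2) = 0.0278·(170.1/0.08842)·(1914·0.7664²/2) = 0.0278·1924·562.1 = 3.006e+04 Pa.
ΔP = 3.006e+04 Pa = 30.06 kPa.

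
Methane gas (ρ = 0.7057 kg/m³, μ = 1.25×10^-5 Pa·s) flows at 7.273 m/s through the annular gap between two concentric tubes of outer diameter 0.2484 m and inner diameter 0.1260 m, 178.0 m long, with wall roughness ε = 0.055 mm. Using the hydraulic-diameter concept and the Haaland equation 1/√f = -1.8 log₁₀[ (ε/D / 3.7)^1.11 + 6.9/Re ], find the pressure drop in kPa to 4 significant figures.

Hydraulic diameter D_h = 4A/P = D_o - D_i = 0.2484 - 0.126 = 0.1224 m.
Re = ρVD_h/μ = 0.7057·7.273·0.1224/1.25e-05 = 5.026e+04.
ε/D_h = 5.5e-05/0.1224 = 0.000449; Haaland gives 1/√f = -1.8 log₁₀[4.5e-05+0.000137] = 6.73, so f = 0.02208.
ΔP = f(L/D_h)(ρV²/2) = 0.02208·178/0.1224·18.66 = 599.2 Pa.
ΔP = 0.5992 kPa.

ΔP ≈ 0.5992 kPa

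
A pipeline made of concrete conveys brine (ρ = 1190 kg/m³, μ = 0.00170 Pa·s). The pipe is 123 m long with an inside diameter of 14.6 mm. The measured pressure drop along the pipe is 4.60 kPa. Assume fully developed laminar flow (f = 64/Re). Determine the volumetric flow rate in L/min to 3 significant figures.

For laminar flow, f = 64/Re with Re = ρVD/μ, so Darcy-Weisbach reduces to ΔP = 32μLV/D². Solving for V: V = ΔP·D²/(32μL) = 4600·(0.0146)²/(32·0.0017·123) = 0.1465 m/s.
Check: Re = ρVD/μ = 1190·0.1465·0.0146/0.0017 = 1498 < 2300, so the laminar assumption holds.
Q = V·A = 0.1465·(π/4·0.0146²) = 2.453e-05 m³/s = 1.47 L/min.

Q ≈ 1.47 L/min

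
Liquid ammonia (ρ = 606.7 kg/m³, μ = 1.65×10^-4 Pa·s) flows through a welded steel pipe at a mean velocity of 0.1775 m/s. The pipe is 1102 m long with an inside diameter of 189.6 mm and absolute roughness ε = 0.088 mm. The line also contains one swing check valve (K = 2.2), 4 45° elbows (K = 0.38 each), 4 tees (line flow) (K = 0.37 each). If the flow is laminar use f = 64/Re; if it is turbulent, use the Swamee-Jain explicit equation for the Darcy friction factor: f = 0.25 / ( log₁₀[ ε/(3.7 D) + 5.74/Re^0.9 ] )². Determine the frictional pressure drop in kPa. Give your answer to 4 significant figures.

Reynolds number Re = ρVD/μ = 606.7 · 0.1775 · 0.1896 / 0.000165 = 1.237e+05.
Re > 4000 → turbulent. Relative roughness ε/D = 8.8e-05/0.1896 = 0.000464. Swamee-Jain: f = 0.25/(log₁₀[0.000464/3.7 + 5.74/1.237e+05^0.9])² = 0.25/(log₁₀[0.000125 + 0.00015])² = 0.25/(-3.56)² = 0.01972.
Total minor-loss coefficient ΣK = 1·2.2 + 4·0.38 + 4·0.37 = 5.2.
ΔP = [f·L/D + ΣK]·(ρV²/2) = [0.01972·1102/0.1896 + 5.2]·(606.7·0.1775²/2) = [114.6 + 5.2]·9.557 = 1145 Pa.
ΔP = 1145 Pa = 1.145 kPa.

ΔP ≈ 1.145 kPa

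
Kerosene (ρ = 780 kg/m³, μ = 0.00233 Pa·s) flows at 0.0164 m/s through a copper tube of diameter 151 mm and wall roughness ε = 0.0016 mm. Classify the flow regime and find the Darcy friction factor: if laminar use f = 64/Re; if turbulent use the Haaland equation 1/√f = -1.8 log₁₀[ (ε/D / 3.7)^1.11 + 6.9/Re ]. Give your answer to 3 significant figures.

f ≈ 0.0772

Re = ρVD/μ = 780·0.0164·0.151/0.00233 = 829.
Re < 2300 → laminar, so f = 64/Re = 0.0772 (roughness is irrelevant in laminar flow).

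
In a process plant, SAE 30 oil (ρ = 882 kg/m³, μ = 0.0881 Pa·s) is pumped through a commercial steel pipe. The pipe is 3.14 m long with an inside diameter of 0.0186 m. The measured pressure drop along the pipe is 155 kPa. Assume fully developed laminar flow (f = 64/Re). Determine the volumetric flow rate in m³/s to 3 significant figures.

Q ≈ 0.00165 m³/s

For laminar flow, f = 64/Re with Re = ρVD/μ, so Darcy-Weisbach reduces to ΔP = 32μLV/D². Solving for V: V = ΔP·D²/(32μL) = 1.55e+05·(0.0186)²/(32·0.0881·3.14) = 6.058 m/s.
Check: Re = ρVD/μ = 882·6.058·0.0186/0.0881 = 1128 < 2300, so the laminar assumption holds.
Q = V·A = 6.058·(π/4·0.0186²) = 0.001646 m³/s = 0.00165 m³/s.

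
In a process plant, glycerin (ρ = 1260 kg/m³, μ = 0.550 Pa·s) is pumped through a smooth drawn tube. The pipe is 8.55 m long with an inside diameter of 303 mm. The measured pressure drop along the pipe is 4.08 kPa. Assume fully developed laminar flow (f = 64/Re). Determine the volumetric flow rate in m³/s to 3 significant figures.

For laminar flow, f = 64/Re with Re = ρVD/μ, so Darcy-Weisbach reduces to ΔP = 32μLV/D². Solving for V: V = ΔP·D²/(32μL) = 4080·(0.303)²/(32·0.55·8.55) = 2.489 m/s.
Check: Re = ρVD/μ = 1260·2.489·0.303/0.55 = 1728 < 2300, so the laminar assumption holds.
Q = V·A = 2.489·(π/4·0.303²) = 0.1795 m³/s = 0.179 m³/s.

Q ≈ 0.179 m³/s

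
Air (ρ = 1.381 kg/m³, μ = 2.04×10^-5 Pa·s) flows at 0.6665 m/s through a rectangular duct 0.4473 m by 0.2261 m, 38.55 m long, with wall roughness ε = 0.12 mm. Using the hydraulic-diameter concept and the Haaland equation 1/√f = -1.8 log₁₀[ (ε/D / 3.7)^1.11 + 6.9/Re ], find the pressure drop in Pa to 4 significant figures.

Hydraulic diameter D_h = 4A/P = 4·(0.4473·0.2261)/(2·(0.4473+0.2261)) = 0.4045/1.347 = 0.3004 m.
Re = ρVD_h/μ = 1.381·0.6665·0.3004/2.04e-05 = 1.355e+04.
ε/D_h = 0.00012/0.3004 = 0.0004; Haaland gives 1/√f = -1.8 log₁₀[3.95e-05+0.000509] = 5.869, so f = 0.02903.
ΔP = f(L/D_h)(ρV²/2) = 0.02903·38.55/0.3004·0.3067 = 1.143 Pa.

ΔP ≈ 1.143 Pa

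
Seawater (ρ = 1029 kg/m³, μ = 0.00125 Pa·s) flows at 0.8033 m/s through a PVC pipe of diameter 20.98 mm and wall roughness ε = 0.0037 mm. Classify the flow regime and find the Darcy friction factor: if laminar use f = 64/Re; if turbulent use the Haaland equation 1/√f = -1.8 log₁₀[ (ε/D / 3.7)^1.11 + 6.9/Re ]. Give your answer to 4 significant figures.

Re = ρVD/μ = 1029·0.8033·0.02098/0.00125 = 1.387e+04.
Re > 4000 → turbulent. ε/D = 3.7e-06/0.02098 = 0.000176; Haaland: 1/√f = -1.8 log₁₀[1.6e-05 + 0.000497] = 5.921, so f = 0.02852.

f ≈ 0.02852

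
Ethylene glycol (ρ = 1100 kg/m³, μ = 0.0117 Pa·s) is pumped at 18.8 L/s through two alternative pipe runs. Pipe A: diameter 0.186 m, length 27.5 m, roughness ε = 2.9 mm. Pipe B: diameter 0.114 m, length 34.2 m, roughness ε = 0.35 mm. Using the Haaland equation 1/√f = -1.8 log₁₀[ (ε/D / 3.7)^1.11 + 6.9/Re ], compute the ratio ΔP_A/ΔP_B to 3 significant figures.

Pipe A: V = Q/A = 0.0188/0.02717 = 0.6919 m/s; Re = 1.21e+04; ε/D = 0.0156; Haaland → f = 0.04781; ΔP_A = f(L/D)(ρV²/2) = 1861 Pa.
Pipe B: V = Q/A = 0.0188/0.01021 = 1.842 m/s; Re = 1.974e+04; ε/D = 0.00307; Haaland → f = 0.03137; ΔP_B = f(L/D)(ρV²/2) = 1.756e+04 Pa.
ΔP_A/ΔP_B = 1861/1.756e+04 = 0.106.

ΔP_A/ΔP_B ≈ 0.106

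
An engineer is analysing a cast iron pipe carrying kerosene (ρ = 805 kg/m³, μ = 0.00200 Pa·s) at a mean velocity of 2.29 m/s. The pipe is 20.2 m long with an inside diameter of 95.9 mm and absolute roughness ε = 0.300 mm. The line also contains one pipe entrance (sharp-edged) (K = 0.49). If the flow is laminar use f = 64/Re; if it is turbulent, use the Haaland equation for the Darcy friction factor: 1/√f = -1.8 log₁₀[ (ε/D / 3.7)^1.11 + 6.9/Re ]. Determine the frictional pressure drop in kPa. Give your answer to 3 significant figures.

ΔP ≈ 13.4 kPa

Reynolds number Re = ρVD/μ = 805 · 2.29 · 0.0959 / 0.002 = 8.839e+04.
Re > 4000 → turbulent. Relative roughness ε/D = 0.0003/0.0959 = 0.00313. Haaland: 1/√f = -1.8 log₁₀[(0.00313/3.7)^1.11 + 6.9/8.839e+04] = -1.8 log₁₀[0.000388 + 7.81e-05] = 5.996, so f = 0.02781.
Total minor-loss coefficient ΣK = 1·0.49 = 0.49.
ΔP = [f·L/D + ΣK]·(ρV²/2) = [0.02781·20.2/0.0959 + 0.49]·(805·2.29²/2) = [5.858 + 0.49]·2111 = 1.34e+04 Pa.
ΔP = 1.34e+04 Pa = 13.4 kPa.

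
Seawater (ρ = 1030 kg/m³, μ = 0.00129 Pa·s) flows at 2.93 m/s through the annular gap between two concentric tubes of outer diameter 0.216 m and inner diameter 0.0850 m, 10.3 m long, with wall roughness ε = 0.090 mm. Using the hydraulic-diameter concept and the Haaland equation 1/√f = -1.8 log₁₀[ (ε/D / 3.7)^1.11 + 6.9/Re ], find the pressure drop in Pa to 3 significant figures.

Hydraulic diameter D_h = 4A/P = D_o - D_i = 0.216 - 0.085 = 0.131 m.
Re = ρVD_h/μ = 1030·2.93·0.131/0.00129 = 3.065e+05.
ε/D_h = 9e-05/0.131 = 0.000687; Haaland gives 1/√f = -1.8 log₁₀[7.22e-05+2.25e-05] = 7.243, so f = 0.01906.
ΔP = f(L/D_h)(ρV²/2) = 0.01906·10.3/0.131·4421 = 6627 Pa.

ΔP ≈ 6630 Pa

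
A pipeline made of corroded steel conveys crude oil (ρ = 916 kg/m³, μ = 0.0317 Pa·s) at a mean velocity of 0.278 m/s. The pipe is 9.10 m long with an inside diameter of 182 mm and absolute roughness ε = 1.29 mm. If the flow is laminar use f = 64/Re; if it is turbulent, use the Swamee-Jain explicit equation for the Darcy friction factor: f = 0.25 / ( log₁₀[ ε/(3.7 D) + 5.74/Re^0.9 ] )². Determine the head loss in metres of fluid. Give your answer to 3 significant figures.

h_f ≈ 0.00862 m

Reynolds number Re = ρVD/μ = 916 · 0.278 · 0.182 / 0.0317 = 1462.
Re < 2300 → laminar flow, so f = 64/Re = 64/1462 = 0.04378 (the turbulent correlation is not needed).
Darcy-Weisbach: ΔP = f(L/D)(ρV²/2) = 0.04378·(9.1/0.182)·(916·0.278²/2) = 0.04378·50·35.4 = 77.47 Pa.
Head loss h_f = ΔP/(ρg) = 77.47/(916·9.81) = 0.00862 m.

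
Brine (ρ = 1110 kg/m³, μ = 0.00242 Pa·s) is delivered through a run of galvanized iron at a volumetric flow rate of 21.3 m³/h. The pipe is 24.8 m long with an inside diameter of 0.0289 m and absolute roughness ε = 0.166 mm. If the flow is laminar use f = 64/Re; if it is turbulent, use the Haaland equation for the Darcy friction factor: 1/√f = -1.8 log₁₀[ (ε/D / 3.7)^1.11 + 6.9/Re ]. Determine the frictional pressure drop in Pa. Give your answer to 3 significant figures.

ΔP ≈ 1.26×10^6 Pa

Q = 21.3 m³/h = 21.3/3600 = 0.005917 m³/s.
Cross-sectional area A = πD²/4 = π(0.0289)²/4 = 0.000656 m²; mean velocity V = Q/A = 0.005917/0.000656 = 9.02 m/s.
Reynolds number Re = ρVD/μ = 1110 · 9.02 · 0.0289 / 0.00242 = 1.196e+05.
Re > 4000 → turbulent. Relative roughness ε/D = 0.000166/0.0289 = 0.00574. Haaland: 1/√f = -1.8 log₁₀[(0.00574/3.7)^1.11 + 6.9/1.196e+05] = -1.8 log₁₀[0.000762 + 5.77e-05] = 5.555, so f = 0.0324.
Darcy-Weisbach: ΔP = f(L/D)(ρV²/2) = 0.0324·(24.8/0.0289)·(1110·9.02²/2) = 0.0324·858.1·4.515e+04 = 1.255e+06 Pa.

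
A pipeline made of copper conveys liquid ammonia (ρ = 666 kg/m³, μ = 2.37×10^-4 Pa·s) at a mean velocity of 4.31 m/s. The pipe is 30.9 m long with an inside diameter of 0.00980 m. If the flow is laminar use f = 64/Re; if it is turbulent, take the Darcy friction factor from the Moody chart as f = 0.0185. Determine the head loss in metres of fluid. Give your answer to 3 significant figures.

Reynolds number Re = ρVD/μ = 666 · 4.31 · 0.0098 / 0.000237 = 1.187e+05.
Re > 4000 → turbulent; use the Moody-chart value f = 0.0185.
Darcy-Weisbach: ΔP = f(L/D)(ρV²/2) = 0.0185·(30.9/0.0098)·(666·4.31²/2) = 0.0185·3153·6186 = 3.608e+05 Pa.
Head loss h_f = ΔP/(ρg) = 3.608e+05/(666·9.81) = 55.2 m.

h_f ≈ 55.2 m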